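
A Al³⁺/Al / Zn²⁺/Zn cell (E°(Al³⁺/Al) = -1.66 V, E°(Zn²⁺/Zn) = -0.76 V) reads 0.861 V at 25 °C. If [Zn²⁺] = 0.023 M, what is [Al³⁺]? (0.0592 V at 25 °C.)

0.33 M

From the Nernst equation, log Q = n(E° − E)/0.0592 = 6(0.90 − 0.861)/0.0592 = 3.953, so Q = 8970.
With Q = [Al³⁺]^2/[Zn²⁺]^3 and the known concentrations, [Al³⁺]^2 in the numerator gives [Al³⁺] = 0.33 M.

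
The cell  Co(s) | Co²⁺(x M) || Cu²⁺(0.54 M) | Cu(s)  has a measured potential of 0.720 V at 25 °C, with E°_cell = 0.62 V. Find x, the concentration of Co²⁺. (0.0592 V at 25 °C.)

2.3 × 10^-4 M

From the Nernst equation, log Q = n(E° − E)/0.0592 = 2(0.62 − 0.720)/0.0592 = -3.378, so Q = 4.18 × 10^-4.
With Q = [Co²⁺]/[Cu²⁺] and the known concentrations, [Co²⁺] in the numerator gives [Co²⁺] = 2.3 × 10^-4 M.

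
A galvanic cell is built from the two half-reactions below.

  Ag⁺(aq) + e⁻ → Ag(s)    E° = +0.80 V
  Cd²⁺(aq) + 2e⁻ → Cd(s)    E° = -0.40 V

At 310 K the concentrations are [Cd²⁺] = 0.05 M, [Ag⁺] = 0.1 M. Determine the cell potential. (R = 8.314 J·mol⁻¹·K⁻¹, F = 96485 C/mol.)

The Ag⁺/Ag couple has the higher reduction potential and acts as the cathode, so E°_cell = +0.80 − (-0.40) = 1.20 V.
Balancing electrons gives n = 2; the reaction quotient is Q = [Cd²⁺]/[Ag⁺]^2 = 5.00.
E = E° − (RT/nF) ln Q = 1.20 − (8.314×310)/(2×96485) × (1.609) = 1.200 − 0.021 = 1.179 V.

1.18 V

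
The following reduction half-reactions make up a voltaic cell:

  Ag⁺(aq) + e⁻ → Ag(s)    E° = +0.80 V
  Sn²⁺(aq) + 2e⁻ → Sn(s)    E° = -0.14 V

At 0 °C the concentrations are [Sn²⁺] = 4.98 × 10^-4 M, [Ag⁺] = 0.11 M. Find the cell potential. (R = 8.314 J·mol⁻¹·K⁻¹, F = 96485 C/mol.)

0.978 V

The Ag⁺/Ag couple has the higher reduction potential and acts as the cathode, so E°_cell = +0.80 − (-0.14) = 0.94 V.
Balancing electrons gives n = 2; the reaction quotient is Q = [Sn²⁺]/[Ag⁺]^2 = 0.0412.
E = E° − (RT/nF) ln Q = 0.94 − (8.314×273)/(2×96485) × (-3.190) = 0.940 + 0.038 = 0.978 V.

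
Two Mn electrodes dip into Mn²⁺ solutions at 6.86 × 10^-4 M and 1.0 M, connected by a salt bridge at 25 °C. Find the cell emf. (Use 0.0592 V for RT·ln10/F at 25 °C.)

Both half-cells are Mn²⁺/Mn, so E°_cell = 0. The concentrated side is the cathode; the cell reaction moves Mn²⁺ from high to low concentration with n = 2.
Q = [Mn²⁺]_dilute/[Mn²⁺]_conc = 6.86 × 10^-4/1.0 = 6.86 × 10^-4.
E = 0 − (0.0592/2) log Q = −(0.0592/2)(-3.164) = 0.0937 V.

0.094 V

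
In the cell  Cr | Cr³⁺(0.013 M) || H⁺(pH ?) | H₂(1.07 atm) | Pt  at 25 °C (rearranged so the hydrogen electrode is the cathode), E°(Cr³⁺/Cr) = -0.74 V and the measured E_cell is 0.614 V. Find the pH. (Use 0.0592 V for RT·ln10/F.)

E°_cell = 0.74 V and n = 6.
log Q = n(E° − E)/0.0592 = 6×(0.74 − 0.614)/0.0592 = 12.770.
With Q = [Cr³⁺]^2·P(H₂)^3 / [H⁺]^6, solving for [H⁺] gives log[H⁺] = -2.742, so pH = 2.74.

pH = 2.74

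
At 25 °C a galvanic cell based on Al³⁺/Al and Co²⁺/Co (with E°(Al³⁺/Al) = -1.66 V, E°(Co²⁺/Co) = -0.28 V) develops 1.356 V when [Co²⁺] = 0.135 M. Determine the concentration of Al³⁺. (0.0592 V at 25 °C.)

0.82 M

From the Nernst equation, log Q = n(E° − E)/0.0592 = 6(1.38 − 1.356)/0.0592 = 2.432, so Q = 271.
With Q = [Al³⁺]^2/[Co²⁺]^3 and the known concentrations, [Al³⁺]^2 in the numerator gives [Al³⁺] = 0.82 M.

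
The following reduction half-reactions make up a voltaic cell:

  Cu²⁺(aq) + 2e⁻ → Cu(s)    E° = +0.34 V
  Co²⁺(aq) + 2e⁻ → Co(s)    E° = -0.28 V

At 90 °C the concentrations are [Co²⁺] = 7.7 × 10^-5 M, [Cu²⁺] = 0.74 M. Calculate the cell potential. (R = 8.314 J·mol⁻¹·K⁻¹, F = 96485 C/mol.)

0.763 V

The Cu²⁺/Cu couple has the higher reduction potential and acts as the cathode, so E°_cell = +0.34 − (-0.28) = 0.62 V.
Balancing electrons gives n = 2; the reaction quotient is Q = [Co²⁺]/[Cu²⁺] = 1.04 × 10^-4.
E = E° − (RT/nF) ln Q = 0.62 − (8.314×363)/(2×96485) × (-9.171) = 0.620 + 0.143 = 0.763 V.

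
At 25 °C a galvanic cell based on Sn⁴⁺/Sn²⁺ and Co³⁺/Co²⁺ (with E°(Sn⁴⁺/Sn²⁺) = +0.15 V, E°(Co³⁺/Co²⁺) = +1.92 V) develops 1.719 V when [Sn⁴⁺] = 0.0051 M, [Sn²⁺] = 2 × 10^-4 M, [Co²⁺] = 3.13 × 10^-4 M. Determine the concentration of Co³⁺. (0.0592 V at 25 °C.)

2.2 × 10^-4 M

From the Nernst equation, log Q = n(E° − E)/0.0592 = 2(1.77 − 1.719)/0.0592 = 1.723, so Q = 52.8.
With Q = [Sn⁴⁺]·[Co²⁺]^2/([Sn²⁺]·[Co³⁺]^2) and the known concentrations, [Co³⁺]^2 in the denominator gives [Co³⁺] = 2.2 × 10^-4 M.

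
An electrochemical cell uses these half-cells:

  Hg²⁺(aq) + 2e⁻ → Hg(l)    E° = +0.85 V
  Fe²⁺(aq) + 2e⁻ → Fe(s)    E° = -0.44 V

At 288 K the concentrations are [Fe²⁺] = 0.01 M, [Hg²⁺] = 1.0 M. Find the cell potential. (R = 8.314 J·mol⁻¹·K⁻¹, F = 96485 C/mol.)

The Hg²⁺/Hg couple has the higher reduction potential and acts as the cathode, so E°_cell = +0.85 − (-0.44) = 1.29 V.
Balancing electrons gives n = 2; the reaction quotient is Q = [Fe²⁺]/[Hg²⁺] = 0.0100.
E = E° − (RT/nF) ln Q = 1.29 − (8.314×288)/(2×96485) × (-4.605) = 1.290 + 0.057 = 1.347 V.

1.35 V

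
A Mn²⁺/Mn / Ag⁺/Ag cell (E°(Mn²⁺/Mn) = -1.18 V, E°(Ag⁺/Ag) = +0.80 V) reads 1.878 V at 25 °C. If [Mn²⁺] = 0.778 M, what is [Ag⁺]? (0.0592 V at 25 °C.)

From the Nernst equation, log Q = n(E° − E)/0.0592 = 2(1.98 − 1.878)/0.0592 = 3.446, so Q = 2790.
With Q = [Mn²⁺]/[Ag⁺]^2 and the known concentrations, [Ag⁺]^2 in the denominator gives [Ag⁺] = 0.017 M.

0.017 M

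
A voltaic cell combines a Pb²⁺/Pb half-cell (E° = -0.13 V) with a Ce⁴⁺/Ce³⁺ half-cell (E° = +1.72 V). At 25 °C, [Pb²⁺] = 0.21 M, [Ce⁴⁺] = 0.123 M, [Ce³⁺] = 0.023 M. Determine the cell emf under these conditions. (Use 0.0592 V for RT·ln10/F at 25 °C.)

1.91 V

The Ce⁴⁺/Ce³⁺ couple has the higher reduction potential and acts as the cathode, so E°_cell = +1.72 − (-0.13) = 1.85 V.
Balancing electrons gives n = 2; the reaction quotient is Q = [Pb²⁺]·[Ce³⁺]^2/[Ce⁴⁺]^2 = 0.00734.
At 25 °C, E = E° − (0.0592/n) log Q = 1.85 − (0.0592/2)(-2.134) = 1.850 + 0.063 = 1.913 V.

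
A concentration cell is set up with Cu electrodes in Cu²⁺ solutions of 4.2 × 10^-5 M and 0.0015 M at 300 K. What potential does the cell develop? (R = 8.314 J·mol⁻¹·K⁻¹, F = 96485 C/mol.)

0.046 V

Both half-cells are Cu²⁺/Cu, so E°_cell = 0. The concentrated side is the cathode; the cell reaction moves Cu²⁺ from high to low concentration with n = 2.
Q = [Cu²⁺]_dilute/[Cu²⁺]_conc = 4.2 × 10^-5/0.0015 = 0.0280.
E = 0 − (RT/nF) ln Q = −((8.314×300)/(2×96485))(-3.576) = 0.0462 V.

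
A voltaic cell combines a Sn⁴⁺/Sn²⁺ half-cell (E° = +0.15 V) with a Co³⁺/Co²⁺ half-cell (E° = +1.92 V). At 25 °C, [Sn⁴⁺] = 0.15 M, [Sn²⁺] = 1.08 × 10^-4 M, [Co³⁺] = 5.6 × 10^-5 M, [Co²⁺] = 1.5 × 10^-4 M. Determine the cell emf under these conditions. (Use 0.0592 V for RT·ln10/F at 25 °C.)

1.65 V

The Co³⁺/Co²⁺ couple has the higher reduction potential and acts as the cathode, so E°_cell = +1.92 − (+0.15) = 1.77 V.
Balancing electrons gives n = 2; the reaction quotient is Q = [Sn⁴⁺]·[Co²⁺]^2/([Sn²⁺]·[Co³⁺]^2) = 9960.
At 25 °C, E = E° − (0.0592/n) log Q = 1.77 − (0.0592/2)(3.998) = 1.770 − 0.118 = 1.652 V.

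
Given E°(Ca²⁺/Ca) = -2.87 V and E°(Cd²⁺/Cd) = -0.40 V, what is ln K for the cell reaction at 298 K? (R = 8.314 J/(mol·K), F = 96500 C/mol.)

ln K = 192.4

E°_cell = -0.40 − (-2.87) = 2.47 V, with n = 2 electrons transferred.
At equilibrium E = 0, so the Nernst equation gives ln K = nFE°/RT = (2)(96500)(2.47)/((8.314)(298)) = 192.41.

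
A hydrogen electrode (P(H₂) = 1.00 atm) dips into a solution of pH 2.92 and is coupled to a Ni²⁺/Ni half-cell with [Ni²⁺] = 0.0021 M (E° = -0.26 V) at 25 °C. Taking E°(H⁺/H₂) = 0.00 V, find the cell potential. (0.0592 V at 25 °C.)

The hydrogen couple is the cathode, so E°_cell = 0.26 V; n = 2.
[H⁺] = 10^(−2.92) = 0.0012 M, and Q = [Ni²⁺]·P(H₂) / [H⁺]^2 = 1450.
E = E° − (0.0592/2) log Q = 0.26 − (0.0592/2)(3.162) = 0.166 V.

0.17 V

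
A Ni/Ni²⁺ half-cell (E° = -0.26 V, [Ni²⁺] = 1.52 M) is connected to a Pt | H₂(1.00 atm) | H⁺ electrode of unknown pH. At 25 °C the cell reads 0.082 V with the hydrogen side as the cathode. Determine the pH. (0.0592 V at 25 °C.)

E°_cell = 0.26 V and n = 2.
log Q = n(E° − E)/0.0592 = 2×(0.26 − 0.082)/0.0592 = 6.014.
With Q = [Ni²⁺]·P(H₂) / [H⁺]^2, solving for [H⁺] gives log[H⁺] = -2.916, so pH = 2.92.

pH = 2.92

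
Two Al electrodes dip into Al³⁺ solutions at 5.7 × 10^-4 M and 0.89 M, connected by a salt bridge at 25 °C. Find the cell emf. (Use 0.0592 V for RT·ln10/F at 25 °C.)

0.063 V

Both half-cells are Al³⁺/Al, so E°_cell = 0. The concentrated side is the cathode; the cell reaction moves Al³⁺ from high to low concentration with n = 3.
Q = [Al³⁺]_dilute/[Al³⁺]_conc = 5.7 × 10^-4/0.89 = 6.4 × 10^-4.
E = 0 − (0.0592/3) log Q = −(0.0592/3)(-3.194) = 0.0630 V.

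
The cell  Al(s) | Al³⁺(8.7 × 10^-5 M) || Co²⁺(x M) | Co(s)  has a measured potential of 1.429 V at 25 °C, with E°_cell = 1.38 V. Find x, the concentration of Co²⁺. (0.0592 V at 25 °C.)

0.089 M

From the Nernst equation, log Q = n(E° − E)/0.0592 = 6(1.38 − 1.429)/0.0592 = -4.966, so Q = 1.08 × 10^-5.
With Q = [Al³⁺]^2/[Co²⁺]^3 and the known concentrations, [Co²⁺]^3 in the denominator gives [Co²⁺] = 0.089 M.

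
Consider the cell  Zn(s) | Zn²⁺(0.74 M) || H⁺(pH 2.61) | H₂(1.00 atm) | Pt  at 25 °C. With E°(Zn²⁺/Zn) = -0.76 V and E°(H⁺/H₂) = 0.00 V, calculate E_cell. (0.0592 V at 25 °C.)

0.61 V

The hydrogen couple is the cathode, so E°_cell = 0.76 V; n = 2.
[H⁺] = 10^(−2.61) = 0.0025 M, and Q = [Zn²⁺]·P(H₂) / [H⁺]^2 = 1.23 × 10^5.
E = E° − (0.0592/2) log Q = 0.76 − (0.0592/2)(5.089) = 0.609 V.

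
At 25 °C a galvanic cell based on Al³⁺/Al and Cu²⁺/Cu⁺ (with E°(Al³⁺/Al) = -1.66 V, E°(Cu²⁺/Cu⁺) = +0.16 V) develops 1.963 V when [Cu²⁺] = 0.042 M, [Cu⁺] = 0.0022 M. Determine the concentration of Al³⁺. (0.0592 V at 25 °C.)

3.9 × 10^-4 M

From the Nernst equation, log Q = n(E° − E)/0.0592 = 3(1.82 − 1.963)/0.0592 = -7.247, so Q = 5.67 × 10^-8.
With Q = [Al³⁺]·[Cu⁺]^3/[Cu²⁺]^3 and the known concentrations, [Al³⁺] in the numerator gives [Al³⁺] = 3.9 × 10^-4 M.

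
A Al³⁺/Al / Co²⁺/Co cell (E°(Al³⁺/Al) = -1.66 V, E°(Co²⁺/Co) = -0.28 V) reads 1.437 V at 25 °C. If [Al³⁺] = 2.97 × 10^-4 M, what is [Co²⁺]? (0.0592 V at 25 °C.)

From the Nernst equation, log Q = n(E° − E)/0.0592 = 6(1.38 − 1.437)/0.0592 = -5.777, so Q = 1.67 × 10^-6.
With Q = [Al³⁺]^2/[Co²⁺]^3 and the known concentrations, [Co²⁺]^3 in the denominator gives [Co²⁺] = 0.38 M.

0.38 M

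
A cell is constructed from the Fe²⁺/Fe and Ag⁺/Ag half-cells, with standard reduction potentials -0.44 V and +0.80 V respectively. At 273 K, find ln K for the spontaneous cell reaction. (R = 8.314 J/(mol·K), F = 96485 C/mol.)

E°_cell = +0.80 − (-0.44) = 1.24 V, with n = 2 electrons transferred.
At equilibrium E = 0, so the Nernst equation gives ln K = nFE°/RT = (2)(96485)(1.24)/((8.314)(273)) = 105.42.

ln K = 105.4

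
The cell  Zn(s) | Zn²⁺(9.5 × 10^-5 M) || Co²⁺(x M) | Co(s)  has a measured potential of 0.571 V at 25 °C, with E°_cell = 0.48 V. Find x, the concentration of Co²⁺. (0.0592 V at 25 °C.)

0.11 M

From the Nernst equation, log Q = n(E° − E)/0.0592 = 2(0.48 − 0.571)/0.0592 = -3.074, so Q = 8.43 × 10^-4.
With Q = [Zn²⁺]/[Co²⁺] and the known concentrations, [Co²⁺] in the denominator gives [Co²⁺] = 0.11 M.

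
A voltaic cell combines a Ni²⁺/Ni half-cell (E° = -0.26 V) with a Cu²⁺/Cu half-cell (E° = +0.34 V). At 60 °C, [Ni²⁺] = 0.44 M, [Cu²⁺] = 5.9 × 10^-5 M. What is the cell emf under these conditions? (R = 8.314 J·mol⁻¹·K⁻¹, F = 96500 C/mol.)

The Cu²⁺/Cu couple has the higher reduction potential and acts as the cathode, so E°_cell = +0.34 − (-0.26) = 0.60 V.
Balancing electrons gives n = 2; the reaction quotient is Q = [Ni²⁺]/[Cu²⁺] = 7460.
E = E° − (RT/nF) ln Q = 0.60 − (8.314×333)/(2×96500) × (8.917) = 0.600 − 0.128 = 0.472 V.

0.472 V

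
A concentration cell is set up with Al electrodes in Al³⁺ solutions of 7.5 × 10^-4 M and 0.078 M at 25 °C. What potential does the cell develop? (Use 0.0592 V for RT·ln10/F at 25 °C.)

Both half-cells are Al³⁺/Al, so E°_cell = 0. The concentrated side is the cathode; the cell reaction moves Al³⁺ from high to low concentration with n = 3.
Q = [Al³⁺]_dilute/[Al³⁺]_conc = 7.5 × 10^-4/0.078 = 0.00962.
E = 0 − (0.0592/3) log Q = −(0.0592/3)(-2.017) = 0.0398 V.

0.040 V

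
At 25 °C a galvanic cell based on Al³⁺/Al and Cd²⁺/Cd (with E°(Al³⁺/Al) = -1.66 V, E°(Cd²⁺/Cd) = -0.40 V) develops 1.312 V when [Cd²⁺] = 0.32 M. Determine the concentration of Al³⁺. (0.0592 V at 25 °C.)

From the Nernst equation, log Q = n(E° − E)/0.0592 = 6(1.26 − 1.312)/0.0592 = -5.270, so Q = 5.37 × 10^-6.
With Q = [Al³⁺]^2/[Cd²⁺]^3 and the known concentrations, [Al³⁺]^2 in the numerator gives [Al³⁺] = 4.2 × 10^-4 M.

4.2 × 10^-4 M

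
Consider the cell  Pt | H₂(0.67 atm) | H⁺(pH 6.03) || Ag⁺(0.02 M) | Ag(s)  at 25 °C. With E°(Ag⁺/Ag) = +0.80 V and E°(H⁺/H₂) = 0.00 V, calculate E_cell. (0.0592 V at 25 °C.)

The Ag⁺/Ag couple is the cathode, so E°_cell = 0.80 V; n = 2.
[H⁺] = 10^(−6.03) = 9.3 × 10^-7 M, and Q = [H⁺]^2 / ([Ag⁺]^2·P(H₂)) = 3.25 × 10^-9.
E = E° − (0.0592/2) log Q = 0.80 − (0.0592/2)(-8.488) = 1.051 V.

1.05 V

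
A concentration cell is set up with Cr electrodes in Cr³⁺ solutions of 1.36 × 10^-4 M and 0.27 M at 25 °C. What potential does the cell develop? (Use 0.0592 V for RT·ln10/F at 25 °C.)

Both half-cells are Cr³⁺/Cr, so E°_cell = 0. The concentrated side is the cathode; the cell reaction moves Cr³⁺ from high to low concentration with n = 3.
Q = [Cr³⁺]_dilute/[Cr³⁺]_conc = 1.36 × 10^-4/0.27 = 5.04 × 10^-4.
E = 0 − (0.0592/3) log Q = −(0.0592/3)(-3.298) = 0.0651 V.

0.065 V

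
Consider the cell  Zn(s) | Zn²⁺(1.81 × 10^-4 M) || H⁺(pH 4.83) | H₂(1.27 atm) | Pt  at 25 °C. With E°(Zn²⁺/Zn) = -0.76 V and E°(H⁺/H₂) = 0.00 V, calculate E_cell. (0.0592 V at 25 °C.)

The hydrogen couple is the cathode, so E°_cell = 0.76 V; n = 2.
[H⁺] = 10^(−4.83) = 1.5 × 10^-5 M, and Q = [Zn²⁺]·P(H₂) / [H⁺]^2 = 1.05 × 10^6.
E = E° − (0.0592/2) log Q = 0.76 − (0.0592/2)(6.021) = 0.582 V.

0.58 V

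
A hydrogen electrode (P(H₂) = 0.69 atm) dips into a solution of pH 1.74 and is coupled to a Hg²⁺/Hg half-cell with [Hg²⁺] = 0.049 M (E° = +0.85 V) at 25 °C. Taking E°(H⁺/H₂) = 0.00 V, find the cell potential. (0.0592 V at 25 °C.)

The Hg²⁺/Hg couple is the cathode, so E°_cell = 0.85 V; n = 2.
[H⁺] = 10^(−1.74) = 0.018 M, and Q = [H⁺]^2 / ([Hg²⁺]·P(H₂)) = 0.00979.
E = E° − (0.0592/2) log Q = 0.85 − (0.0592/2)(-2.009) = 0.909 V.

0.91 V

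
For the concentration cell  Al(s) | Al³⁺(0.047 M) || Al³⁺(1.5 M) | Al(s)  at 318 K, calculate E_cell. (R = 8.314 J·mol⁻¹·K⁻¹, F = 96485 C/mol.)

0.032 V

Both half-cells are Al³⁺/Al, so E°_cell = 0. The concentrated side is the cathode; the cell reaction moves Al³⁺ from high to low concentration with n = 3.
Q = [Al³⁺]_dilute/[Al³⁺]_conc = 0.047/1.5 = 0.0313.
E = 0 − (RT/nF) ln Q = −((8.314×318)/(3×96485))(-3.463) = 0.0316 V.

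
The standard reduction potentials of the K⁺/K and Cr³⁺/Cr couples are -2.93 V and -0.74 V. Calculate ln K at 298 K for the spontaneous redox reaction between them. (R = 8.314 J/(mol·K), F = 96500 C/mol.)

E°_cell = -0.74 − (-2.93) = 2.19 V, with n = 3 electrons transferred.
At equilibrium E = 0, so the Nernst equation gives ln K = nFE°/RT = (3)(96500)(2.19)/((8.314)(298)) = 255.90.

ln K = 255.9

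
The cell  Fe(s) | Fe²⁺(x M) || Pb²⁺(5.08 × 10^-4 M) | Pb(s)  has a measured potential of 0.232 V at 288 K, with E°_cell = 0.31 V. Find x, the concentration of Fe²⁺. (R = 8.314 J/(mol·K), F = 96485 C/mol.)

0.27 M

From the Nernst equation, ln Q = nF(E° − E)/RT = 2×96485×(0.31 − 0.232)/(8.314×288) = 6.286, so Q = 537.
With Q = [Fe²⁺]/[Pb²⁺] and the known concentrations, [Fe²⁺] in the numerator gives [Fe²⁺] = 0.27 M.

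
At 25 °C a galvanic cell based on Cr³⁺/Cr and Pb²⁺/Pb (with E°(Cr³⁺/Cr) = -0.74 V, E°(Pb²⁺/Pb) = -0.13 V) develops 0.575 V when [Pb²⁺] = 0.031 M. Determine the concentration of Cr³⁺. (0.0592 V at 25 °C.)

From the Nernst equation, log Q = n(E° − E)/0.0592 = 6(0.61 − 0.575)/0.0592 = 3.547, so Q = 3530.
With Q = [Cr³⁺]^2/[Pb²⁺]^3 and the known concentrations, [Cr³⁺]^2 in the numerator gives [Cr³⁺] = 0.32 M.

0.32 M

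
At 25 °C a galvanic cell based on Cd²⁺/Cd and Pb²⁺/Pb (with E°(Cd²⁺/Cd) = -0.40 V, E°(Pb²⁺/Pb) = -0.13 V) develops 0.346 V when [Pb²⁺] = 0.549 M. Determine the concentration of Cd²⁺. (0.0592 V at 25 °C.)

From the Nernst equation, log Q = n(E° − E)/0.0592 = 2(0.27 − 0.346)/0.0592 = -2.568, so Q = 0.00271.
With Q = [Cd²⁺]/[Pb²⁺] and the known concentrations, [Cd²⁺] in the numerator gives [Cd²⁺] = 0.0015 M.

0.0015 M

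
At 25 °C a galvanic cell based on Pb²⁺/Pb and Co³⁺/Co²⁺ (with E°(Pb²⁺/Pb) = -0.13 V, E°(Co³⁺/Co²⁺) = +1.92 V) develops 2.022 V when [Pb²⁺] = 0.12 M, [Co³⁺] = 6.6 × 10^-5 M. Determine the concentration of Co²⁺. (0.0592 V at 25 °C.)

5.7 × 10^-4 M

From the Nernst equation, log Q = n(E° − E)/0.0592 = 2(2.05 − 2.022)/0.0592 = 0.946, so Q = 8.83.
With Q = [Pb²⁺]·[Co²⁺]^2/[Co³⁺]^2 and the known concentrations, [Co²⁺]^2 in the numerator gives [Co²⁺] = 5.7 × 10^-4 M.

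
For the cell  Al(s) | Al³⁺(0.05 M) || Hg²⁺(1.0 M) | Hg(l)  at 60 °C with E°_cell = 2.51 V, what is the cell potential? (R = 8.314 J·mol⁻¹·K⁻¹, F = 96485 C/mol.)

2.54 V

Balancing electrons gives n = 6; the reaction quotient is Q = [Al³⁺]^2/[Hg²⁺]^3 = 0.00250.
E = E° − (RT/nF) ln Q = 2.51 − (8.314×333)/(6×96485) × (-5.991) = 2.510 + 0.029 = 2.539 V.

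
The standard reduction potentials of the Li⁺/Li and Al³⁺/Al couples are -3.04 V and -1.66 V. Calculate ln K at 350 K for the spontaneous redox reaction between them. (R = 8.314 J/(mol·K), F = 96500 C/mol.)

ln K = 137.3

E°_cell = -1.66 − (-3.04) = 1.38 V, with n = 3 electrons transferred.
At equilibrium E = 0, so the Nernst equation gives ln K = nFE°/RT = (3)(96500)(1.38)/((8.314)(350)) = 137.29.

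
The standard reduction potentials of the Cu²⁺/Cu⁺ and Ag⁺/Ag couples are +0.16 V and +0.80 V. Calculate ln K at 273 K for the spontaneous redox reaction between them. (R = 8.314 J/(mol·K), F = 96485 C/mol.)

ln K = 27.2

E°_cell = +0.80 − (+0.16) = 0.64 V, with n = 1 electron transferred.
At equilibrium E = 0, so the Nernst equation gives ln K = nFE°/RT = (1)(96485)(0.64)/((8.314)(273)) = 27.21.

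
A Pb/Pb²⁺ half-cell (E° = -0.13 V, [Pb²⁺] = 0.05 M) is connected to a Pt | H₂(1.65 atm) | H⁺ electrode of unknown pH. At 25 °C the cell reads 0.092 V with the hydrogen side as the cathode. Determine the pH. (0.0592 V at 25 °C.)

E°_cell = 0.13 V and n = 2.
log Q = n(E° − E)/0.0592 = 2×(0.13 − 0.092)/0.0592 = 1.284.
With Q = [Pb²⁺]·P(H₂) / [H⁺]^2, solving for [H⁺] gives log[H⁺] = -1.184, so pH = 1.18.

pH = 1.18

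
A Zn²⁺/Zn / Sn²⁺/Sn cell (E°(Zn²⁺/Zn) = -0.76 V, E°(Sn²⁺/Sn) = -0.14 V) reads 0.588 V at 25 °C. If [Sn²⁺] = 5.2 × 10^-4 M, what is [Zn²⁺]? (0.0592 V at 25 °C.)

0.0063 M

From the Nernst equation, log Q = n(E° − E)/0.0592 = 2(0.62 − 0.588)/0.0592 = 1.081, so Q = 12.1.
With Q = [Zn²⁺]/[Sn²⁺] and the known concentrations, [Zn²⁺] in the numerator gives [Zn²⁺] = 0.0063 M.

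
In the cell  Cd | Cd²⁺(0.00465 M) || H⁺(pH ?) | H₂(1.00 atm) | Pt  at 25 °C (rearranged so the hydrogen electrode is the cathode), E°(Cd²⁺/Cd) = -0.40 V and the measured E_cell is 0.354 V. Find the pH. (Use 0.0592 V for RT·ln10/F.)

pH = 1.94

E°_cell = 0.40 V and n = 2.
log Q = n(E° − E)/0.0592 = 2×(0.40 − 0.354)/0.0592 = 1.554.
With Q = [Cd²⁺]·P(H₂) / [H⁺]^2, solving for [H⁺] gives log[H⁺] = -1.943, so pH = 1.94.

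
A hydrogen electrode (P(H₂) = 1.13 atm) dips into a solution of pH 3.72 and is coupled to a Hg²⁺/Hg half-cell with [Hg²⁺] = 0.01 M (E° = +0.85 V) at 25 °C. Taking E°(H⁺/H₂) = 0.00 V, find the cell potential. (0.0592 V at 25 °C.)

The Hg²⁺/Hg couple is the cathode, so E°_cell = 0.85 V; n = 2.
[H⁺] = 10^(−3.72) = 1.9 × 10^-4 M, and Q = [H⁺]^2 / ([Hg²⁺]·P(H₂)) = 3.21 × 10^-6.
E = E° − (0.0592/2) log Q = 0.85 − (0.0592/2)(-5.493) = 1.013 V.

1.01 V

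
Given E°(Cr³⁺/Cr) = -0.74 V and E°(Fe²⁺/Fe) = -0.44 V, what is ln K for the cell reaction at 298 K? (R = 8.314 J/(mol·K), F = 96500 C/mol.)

ln K = 70.1

E°_cell = -0.44 − (-0.74) = 0.30 V, with n = 6 electrons transferred.
At equilibrium E = 0, so the Nernst equation gives ln K = nFE°/RT = (6)(96500)(0.30)/((8.314)(298)) = 70.11.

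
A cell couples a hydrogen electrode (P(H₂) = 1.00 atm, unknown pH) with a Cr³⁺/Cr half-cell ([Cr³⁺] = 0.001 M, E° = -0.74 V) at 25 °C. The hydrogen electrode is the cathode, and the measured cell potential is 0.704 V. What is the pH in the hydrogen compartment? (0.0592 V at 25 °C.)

E°_cell = 0.74 V and n = 6.
log Q = n(E° − E)/0.0592 = 6×(0.74 − 0.704)/0.0592 = 3.649.
With Q = [Cr³⁺]^2·P(H₂)^3 / [H⁺]^6, solving for [H⁺] gives log[H⁺] = -1.608, so pH = 1.61.

pH = 1.61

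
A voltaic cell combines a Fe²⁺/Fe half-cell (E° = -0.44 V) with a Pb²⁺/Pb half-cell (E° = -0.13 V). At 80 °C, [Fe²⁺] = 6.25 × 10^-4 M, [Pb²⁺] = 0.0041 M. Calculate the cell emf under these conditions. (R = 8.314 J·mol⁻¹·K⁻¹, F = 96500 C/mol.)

The Pb²⁺/Pb couple has the higher reduction potential and acts as the cathode, so E°_cell = -0.13 − (-0.44) = 0.31 V.
Balancing electrons gives n = 2; the reaction quotient is Q = [Fe²⁺]/[Pb²⁺] = 0.152.
E = E° − (RT/nF) ln Q = 0.31 − (8.314×353)/(2×96500) × (-1.881) = 0.310 + 0.029 = 0.339 V.

0.339 V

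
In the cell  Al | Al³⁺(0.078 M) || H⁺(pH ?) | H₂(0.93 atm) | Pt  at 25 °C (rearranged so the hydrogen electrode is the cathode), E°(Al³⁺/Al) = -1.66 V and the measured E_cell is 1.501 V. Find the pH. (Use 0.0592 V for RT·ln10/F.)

E°_cell = 1.66 V and n = 6.
log Q = n(E° − E)/0.0592 = 6×(1.66 − 1.501)/0.0592 = 16.115.
With Q = [Al³⁺]^2·P(H₂)^3 / [H⁺]^6, solving for [H⁺] gives log[H⁺] = -3.071, so pH = 3.07.

pH = 3.07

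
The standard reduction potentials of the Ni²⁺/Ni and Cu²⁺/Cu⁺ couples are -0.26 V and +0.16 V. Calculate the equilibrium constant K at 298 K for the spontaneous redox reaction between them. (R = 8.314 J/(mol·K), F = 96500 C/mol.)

1.6 × 10^14

E°_cell = +0.16 − (-0.26) = 0.42 V, with n = 2 electrons transferred.
At equilibrium E = 0, so the Nernst equation gives ln K = nFE°/RT = (2)(96500)(0.42)/((8.314)(298)) = 32.72.
K = e^32.72 = 1.6 × 10^14.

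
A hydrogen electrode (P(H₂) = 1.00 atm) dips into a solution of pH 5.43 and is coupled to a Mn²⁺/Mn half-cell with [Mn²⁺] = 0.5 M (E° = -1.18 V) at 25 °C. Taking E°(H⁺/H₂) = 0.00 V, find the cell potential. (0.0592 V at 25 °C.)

0.87 V

The hydrogen couple is the cathode, so E°_cell = 1.18 V; n = 2.
[H⁺] = 10^(−5.43) = 3.7 × 10^-6 M, and Q = [Mn²⁺]·P(H₂) / [H⁺]^2 = 3.62 × 10^10.
E = E° − (0.0592/2) log Q = 1.18 − (0.0592/2)(10.559) = 0.867 V.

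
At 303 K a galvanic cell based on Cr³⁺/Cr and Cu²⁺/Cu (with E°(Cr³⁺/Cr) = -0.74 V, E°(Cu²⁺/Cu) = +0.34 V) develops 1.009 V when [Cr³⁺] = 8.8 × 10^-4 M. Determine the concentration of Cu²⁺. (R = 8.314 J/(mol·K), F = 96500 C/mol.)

From the Nernst equation, ln Q = nF(E° − E)/RT = 6×96500×(1.08 − 1.009)/(8.314×303) = 16.319, so Q = 1.22 × 10^7.
With Q = [Cr³⁺]^2/[Cu²⁺]^3 and the known concentrations, [Cu²⁺]^3 in the denominator gives [Cu²⁺] = 4 × 10^-5 M.

4 × 10^-5 M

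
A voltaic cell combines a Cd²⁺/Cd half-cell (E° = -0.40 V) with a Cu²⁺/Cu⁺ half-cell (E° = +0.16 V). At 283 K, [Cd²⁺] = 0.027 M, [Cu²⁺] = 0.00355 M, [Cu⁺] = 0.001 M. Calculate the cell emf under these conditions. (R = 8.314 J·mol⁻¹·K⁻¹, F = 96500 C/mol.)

0.635 V

The Cu²⁺/Cu⁺ couple has the higher reduction potential and acts as the cathode, so E°_cell = +0.16 − (-0.40) = 0.56 V.
Balancing electrons gives n = 2; the reaction quotient is Q = [Cd²⁺]·[Cu⁺]^2/[Cu²⁺]^2 = 0.00214.
E = E° − (RT/nF) ln Q = 0.56 − (8.314×283)/(2×96500) × (-6.146) = 0.560 + 0.075 = 0.635 V.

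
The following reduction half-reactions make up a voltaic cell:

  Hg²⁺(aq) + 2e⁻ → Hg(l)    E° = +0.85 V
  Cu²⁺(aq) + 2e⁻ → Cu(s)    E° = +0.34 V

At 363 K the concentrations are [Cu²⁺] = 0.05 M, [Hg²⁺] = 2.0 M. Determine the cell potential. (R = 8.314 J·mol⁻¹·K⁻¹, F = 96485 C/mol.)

0.568 V

The Hg²⁺/Hg couple has the higher reduction potential and acts as the cathode, so E°_cell = +0.85 − (+0.34) = 0.51 V.
Balancing electrons gives n = 2; the reaction quotient is Q = [Cu²⁺]/[Hg²⁺] = 0.0250.
E = E° − (RT/nF) ln Q = 0.51 − (8.314×363)/(2×96485) × (-3.689) = 0.510 + 0.058 = 0.568 V.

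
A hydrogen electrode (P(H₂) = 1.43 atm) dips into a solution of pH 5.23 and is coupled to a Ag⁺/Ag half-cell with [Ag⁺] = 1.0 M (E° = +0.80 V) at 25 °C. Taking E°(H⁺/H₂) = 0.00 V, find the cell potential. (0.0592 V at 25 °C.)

The Ag⁺/Ag couple is the cathode, so E°_cell = 0.80 V; n = 2.
[H⁺] = 10^(−5.23) = 5.9 × 10^-6 M, and Q = [H⁺]^2 / ([Ag⁺]^2·P(H₂)) = 2.42 × 10^-11.
E = E° − (0.0592/2) log Q = 0.80 − (0.0592/2)(-10.615) = 1.114 V.

1.11 V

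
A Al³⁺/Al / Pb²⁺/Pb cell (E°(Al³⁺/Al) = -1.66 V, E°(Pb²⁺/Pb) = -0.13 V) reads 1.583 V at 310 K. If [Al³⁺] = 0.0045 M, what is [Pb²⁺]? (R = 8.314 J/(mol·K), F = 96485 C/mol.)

From the Nernst equation, ln Q = nF(E° − E)/RT = 6×96485×(1.53 − 1.583)/(8.314×310) = -11.905, so Q = 6.76 × 10^-6.
With Q = [Al³⁺]^2/[Pb²⁺]^3 and the known concentrations, [Pb²⁺]^3 in the denominator gives [Pb²⁺] = 1.4 M.

1.4 M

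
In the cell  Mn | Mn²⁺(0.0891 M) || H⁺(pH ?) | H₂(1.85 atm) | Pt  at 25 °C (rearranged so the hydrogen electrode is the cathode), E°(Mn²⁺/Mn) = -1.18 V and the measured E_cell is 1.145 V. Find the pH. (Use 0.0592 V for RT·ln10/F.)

pH = 0.98

E°_cell = 1.18 V and n = 2.
log Q = n(E° − E)/0.0592 = 2×(1.18 − 1.145)/0.0592 = 1.182.
With Q = [Mn²⁺]·P(H₂) / [H⁺]^2, solving for [H⁺] gives log[H⁺] = -0.983, so pH = 0.98.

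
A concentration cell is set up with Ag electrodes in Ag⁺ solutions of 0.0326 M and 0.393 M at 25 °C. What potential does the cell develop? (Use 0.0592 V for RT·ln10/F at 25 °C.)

0.064 V

Both half-cells are Ag⁺/Ag, so E°_cell = 0. The concentrated side is the cathode; the cell reaction moves Ag⁺ from high to low concentration with n = 1.
Q = [Ag⁺]_dilute/[Ag⁺]_conc = 0.0326/0.393 = 0.0830.
E = 0 − (0.0592/1) log Q = −(0.0592/1)(-1.081) = 0.0640 V.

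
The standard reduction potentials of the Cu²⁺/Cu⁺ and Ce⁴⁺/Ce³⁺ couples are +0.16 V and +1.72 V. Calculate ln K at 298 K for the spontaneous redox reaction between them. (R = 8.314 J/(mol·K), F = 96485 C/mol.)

ln K = 60.8

E°_cell = +1.72 − (+0.16) = 1.56 V, with n = 1 electron transferred.
At equilibrium E = 0, so the Nernst equation gives ln K = nFE°/RT = (1)(96485)(1.56)/((8.314)(298)) = 60.75.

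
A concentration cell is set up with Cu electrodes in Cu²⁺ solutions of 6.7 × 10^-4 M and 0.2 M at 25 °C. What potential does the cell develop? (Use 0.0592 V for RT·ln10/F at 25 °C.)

Both half-cells are Cu²⁺/Cu, so E°_cell = 0. The concentrated side is the cathode; the cell reaction moves Cu²⁺ from high to low concentration with n = 2.
Q = [Cu²⁺]_dilute/[Cu²⁺]_conc = 6.7 × 10^-4/0.2 = 0.00335.
E = 0 − (0.0592/2) log Q = −(0.0592/2)(-2.475) = 0.0733 V.

0.073 V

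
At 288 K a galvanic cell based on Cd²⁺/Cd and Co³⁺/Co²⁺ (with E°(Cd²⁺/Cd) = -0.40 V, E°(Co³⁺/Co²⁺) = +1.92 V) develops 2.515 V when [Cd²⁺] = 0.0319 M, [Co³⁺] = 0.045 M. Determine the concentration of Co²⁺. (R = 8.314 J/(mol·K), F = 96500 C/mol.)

From the Nernst equation, ln Q = nF(E° − E)/RT = 2×96500×(2.32 − 2.515)/(8.314×288) = -15.718, so Q = 1.49 × 10^-7.
With Q = [Cd²⁺]·[Co²⁺]^2/[Co³⁺]^2 and the known concentrations, [Co²⁺]^2 in the numerator gives [Co²⁺] = 9.7 × 10^-5 M.

9.7 × 10^-5 M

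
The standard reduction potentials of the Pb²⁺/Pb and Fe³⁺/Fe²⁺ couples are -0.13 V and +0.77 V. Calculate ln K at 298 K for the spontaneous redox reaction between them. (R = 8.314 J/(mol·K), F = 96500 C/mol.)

ln K = 70.1

E°_cell = +0.77 − (-0.13) = 0.90 V, with n = 2 electrons transferred.
At equilibrium E = 0, so the Nernst equation gives ln K = nFE°/RT = (2)(96500)(0.90)/((8.314)(298)) = 70.11.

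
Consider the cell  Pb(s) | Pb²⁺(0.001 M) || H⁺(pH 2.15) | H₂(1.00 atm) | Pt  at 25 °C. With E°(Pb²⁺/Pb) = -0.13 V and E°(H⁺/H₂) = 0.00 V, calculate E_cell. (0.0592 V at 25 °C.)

0.092 V

The hydrogen couple is the cathode, so E°_cell = 0.13 V; n = 2.
[H⁺] = 10^(−2.15) = 0.0071 M, and Q = [Pb²⁺]·P(H₂) / [H⁺]^2 = 20.0.
E = E° − (0.0592/2) log Q = 0.13 − (0.0592/2)(1.300) = 0.092 V.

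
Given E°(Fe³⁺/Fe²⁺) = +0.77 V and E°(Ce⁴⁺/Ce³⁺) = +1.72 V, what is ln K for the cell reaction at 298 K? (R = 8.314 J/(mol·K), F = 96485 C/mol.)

E°_cell = +1.72 − (+0.77) = 0.95 V, with n = 1 electron transferred.
At equilibrium E = 0, so the Nernst equation gives ln K = nFE°/RT = (1)(96485)(0.95)/((8.314)(298)) = 37.00.

ln K = 37.0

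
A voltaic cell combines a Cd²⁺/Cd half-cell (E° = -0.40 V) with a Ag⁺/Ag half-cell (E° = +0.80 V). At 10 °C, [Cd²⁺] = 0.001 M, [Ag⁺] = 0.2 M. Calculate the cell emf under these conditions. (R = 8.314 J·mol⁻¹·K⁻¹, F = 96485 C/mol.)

1.24 V

The Ag⁺/Ag couple has the higher reduction potential and acts as the cathode, so E°_cell = +0.80 − (-0.40) = 1.20 V.
Balancing electrons gives n = 2; the reaction quotient is Q = [Cd²⁺]/[Ag⁺]^2 = 0.0250.
E = E° − (RT/nF) ln Q = 1.20 − (8.314×283)/(2×96485) × (-3.689) = 1.200 + 0.045 = 1.245 V.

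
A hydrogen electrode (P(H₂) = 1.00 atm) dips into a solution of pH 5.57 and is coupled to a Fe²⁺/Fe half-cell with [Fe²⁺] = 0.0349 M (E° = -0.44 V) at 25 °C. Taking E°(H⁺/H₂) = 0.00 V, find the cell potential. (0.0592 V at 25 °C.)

The hydrogen couple is the cathode, so E°_cell = 0.44 V; n = 2.
[H⁺] = 10^(−5.57) = 2.7 × 10^-6 M, and Q = [Fe²⁺]·P(H₂) / [H⁺]^2 = 4.82 × 10^9.
E = E° − (0.0592/2) log Q = 0.44 − (0.0592/2)(9.683) = 0.153 V.

0.15 V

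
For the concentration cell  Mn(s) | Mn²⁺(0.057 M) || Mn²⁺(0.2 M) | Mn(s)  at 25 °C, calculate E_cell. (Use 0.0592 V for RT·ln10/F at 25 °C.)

Both half-cells are Mn²⁺/Mn, so E°_cell = 0. The concentrated side is the cathode; the cell reaction moves Mn²⁺ from high to low concentration with n = 2.
Q = [Mn²⁺]_dilute/[Mn²⁺]_conc = 0.057/0.2 = 0.285.
E = 0 − (0.0592/2) log Q = −(0.0592/2)(-0.545) = 0.0161 V.

0.016 V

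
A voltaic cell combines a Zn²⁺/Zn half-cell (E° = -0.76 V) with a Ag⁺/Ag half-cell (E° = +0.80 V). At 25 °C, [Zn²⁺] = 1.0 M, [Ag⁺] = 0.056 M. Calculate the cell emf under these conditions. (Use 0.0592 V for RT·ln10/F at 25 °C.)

The Ag⁺/Ag couple has the higher reduction potential and acts as the cathode, so E°_cell = +0.80 − (-0.76) = 1.56 V.
Balancing electrons gives n = 2; the reaction quotient is Q = [Zn²⁺]/[Ag⁺]^2 = 319.
At 25 °C, E = E° − (0.0592/n) log Q = 1.56 − (0.0592/2)(2.504) = 1.560 − 0.074 = 1.486 V.

1.49 V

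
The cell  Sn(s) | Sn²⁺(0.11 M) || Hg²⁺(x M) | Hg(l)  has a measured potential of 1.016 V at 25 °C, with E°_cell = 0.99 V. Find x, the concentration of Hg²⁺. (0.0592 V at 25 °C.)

From the Nernst equation, log Q = n(E° − E)/0.0592 = 2(0.99 − 1.016)/0.0592 = -0.878, so Q = 0.132.
With Q = [Sn²⁺]/[Hg²⁺] and the known concentrations, [Hg²⁺] in the denominator gives [Hg²⁺] = 0.83 M.

0.83 M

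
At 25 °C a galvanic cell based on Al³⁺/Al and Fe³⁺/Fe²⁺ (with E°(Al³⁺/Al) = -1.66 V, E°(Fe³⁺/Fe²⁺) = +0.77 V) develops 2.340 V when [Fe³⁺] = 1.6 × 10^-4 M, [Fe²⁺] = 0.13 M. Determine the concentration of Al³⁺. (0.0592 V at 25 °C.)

6.8 × 10^-5 M

From the Nernst equation, log Q = n(E° − E)/0.0592 = 3(2.43 − 2.340)/0.0592 = 4.561, so Q = 3.64 × 10^4.
With Q = [Al³⁺]·[Fe²⁺]^3/[Fe³⁺]^3 and the known concentrations, [Al³⁺] in the numerator gives [Al³⁺] = 6.8 × 10^-5 M.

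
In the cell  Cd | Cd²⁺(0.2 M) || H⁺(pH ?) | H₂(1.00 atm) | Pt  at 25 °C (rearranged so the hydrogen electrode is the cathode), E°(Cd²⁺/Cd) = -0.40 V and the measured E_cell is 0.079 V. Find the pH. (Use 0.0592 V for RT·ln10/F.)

E°_cell = 0.40 V and n = 2.
log Q = n(E° − E)/0.0592 = 2×(0.40 − 0.079)/0.0592 = 10.845.
With Q = [Cd²⁺]·P(H₂) / [H⁺]^2, solving for [H⁺] gives log[H⁺] = -5.772, so pH = 5.77.

pH = 5.77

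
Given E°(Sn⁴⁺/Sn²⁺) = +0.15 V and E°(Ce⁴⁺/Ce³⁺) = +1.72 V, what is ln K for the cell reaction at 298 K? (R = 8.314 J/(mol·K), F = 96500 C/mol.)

E°_cell = +1.72 − (+0.15) = 1.57 V, with n = 2 electrons transferred.
At equilibrium E = 0, so the Nernst equation gives ln K = nFE°/RT = (2)(96500)(1.57)/((8.314)(298)) = 122.30.

ln K = 122.3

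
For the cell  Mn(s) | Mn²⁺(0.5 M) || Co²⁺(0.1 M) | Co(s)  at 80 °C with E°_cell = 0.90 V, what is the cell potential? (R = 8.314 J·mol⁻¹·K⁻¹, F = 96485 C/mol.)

0.876 V

Balancing electrons gives n = 2; the reaction quotient is Q = [Mn²⁺]/[Co²⁺] = 5.00.
E = E° − (RT/nF) ln Q = 0.90 − (8.314×353)/(2×96485) × (1.609) = 0.900 − 0.024 = 0.876 V.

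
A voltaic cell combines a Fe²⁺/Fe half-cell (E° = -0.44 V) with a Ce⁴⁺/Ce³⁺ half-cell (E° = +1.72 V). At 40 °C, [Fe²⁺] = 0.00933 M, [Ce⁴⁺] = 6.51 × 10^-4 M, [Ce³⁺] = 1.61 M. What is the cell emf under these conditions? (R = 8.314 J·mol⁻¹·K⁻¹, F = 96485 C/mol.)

2.01 V

The Ce⁴⁺/Ce³⁺ couple has the higher reduction potential and acts as the cathode, so E°_cell = +1.72 − (-0.44) = 2.16 V.
Balancing electrons gives n = 2; the reaction quotient is Q = [Fe²⁺]·[Ce³⁺]^2/[Ce⁴⁺]^2 = 5.71 × 10^4.
E = E° − (RT/nF) ln Q = 2.16 − (8.314×313)/(2×96485) × (10.952) = 2.160 − 0.148 = 2.012 V.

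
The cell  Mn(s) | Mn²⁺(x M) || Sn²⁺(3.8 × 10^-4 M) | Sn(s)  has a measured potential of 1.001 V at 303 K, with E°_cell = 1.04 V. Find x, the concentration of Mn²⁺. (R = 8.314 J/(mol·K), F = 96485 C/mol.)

From the Nernst equation, ln Q = nF(E° − E)/RT = 2×96485×(1.04 − 1.001)/(8.314×303) = 2.987, so Q = 19.8.
With Q = [Mn²⁺]/[Sn²⁺] and the known concentrations, [Mn²⁺] in the numerator gives [Mn²⁺] = 0.0075 M.

0.0075 M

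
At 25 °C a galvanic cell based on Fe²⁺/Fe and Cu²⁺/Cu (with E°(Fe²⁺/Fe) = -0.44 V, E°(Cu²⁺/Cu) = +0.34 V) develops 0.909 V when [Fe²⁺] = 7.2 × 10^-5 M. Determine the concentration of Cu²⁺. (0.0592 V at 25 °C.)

From the Nernst equation, log Q = n(E° − E)/0.0592 = 2(0.78 − 0.909)/0.0592 = -4.358, so Q = 4.38 × 10^-5.
With Q = [Fe²⁺]/[Cu²⁺] and the known concentrations, [Cu²⁺] in the denominator gives [Cu²⁺] = 1.6 M.

1.6 M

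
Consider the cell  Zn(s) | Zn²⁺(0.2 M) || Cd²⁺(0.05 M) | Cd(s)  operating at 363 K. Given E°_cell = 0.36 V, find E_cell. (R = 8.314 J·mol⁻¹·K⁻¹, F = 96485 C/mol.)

0.338 V

Balancing electrons gives n = 2; the reaction quotient is Q = [Zn²⁺]/[Cd²⁺] = 4.00.
E = E° − (RT/nF) ln Q = 0.36 − (8.314×363)/(2×96485) × (1.386) = 0.360 − 0.022 = 0.338 V.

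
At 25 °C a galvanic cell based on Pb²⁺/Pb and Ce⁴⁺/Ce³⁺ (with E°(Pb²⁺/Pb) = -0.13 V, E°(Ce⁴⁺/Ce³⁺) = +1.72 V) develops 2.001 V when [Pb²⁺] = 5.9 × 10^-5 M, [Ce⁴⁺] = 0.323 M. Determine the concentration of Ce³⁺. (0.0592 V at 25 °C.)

0.12 M

From the Nernst equation, log Q = n(E° − E)/0.0592 = 2(1.85 − 2.001)/0.0592 = -5.101, so Q = 7.92 × 10^-6.
With Q = [Pb²⁺]·[Ce³⁺]^2/[Ce⁴⁺]^2 and the known concentrations, [Ce³⁺]^2 in the numerator gives [Ce³⁺] = 0.12 M.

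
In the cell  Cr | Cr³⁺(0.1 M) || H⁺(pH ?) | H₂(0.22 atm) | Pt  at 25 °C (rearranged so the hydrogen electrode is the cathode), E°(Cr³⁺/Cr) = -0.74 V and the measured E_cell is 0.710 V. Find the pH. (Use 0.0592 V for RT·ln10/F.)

pH = 1.17

E°_cell = 0.74 V and n = 6.
log Q = n(E° − E)/0.0592 = 6×(0.74 − 0.710)/0.0592 = 3.041.
With Q = [Cr³⁺]^2·P(H₂)^3 / [H⁺]^6, solving for [H⁺] gives log[H⁺] = -1.169, so pH = 1.17.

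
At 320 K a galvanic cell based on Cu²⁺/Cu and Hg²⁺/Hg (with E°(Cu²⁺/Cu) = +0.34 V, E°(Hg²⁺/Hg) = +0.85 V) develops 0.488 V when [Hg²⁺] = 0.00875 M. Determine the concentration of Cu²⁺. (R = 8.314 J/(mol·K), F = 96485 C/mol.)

0.043 M

From the Nernst equation, ln Q = nF(E° − E)/RT = 2×96485×(0.51 − 0.488)/(8.314×320) = 1.596, so Q = 4.93.
With Q = [Cu²⁺]/[Hg²⁺] and the known concentrations, [Cu²⁺] in the numerator gives [Cu²⁺] = 0.043 M.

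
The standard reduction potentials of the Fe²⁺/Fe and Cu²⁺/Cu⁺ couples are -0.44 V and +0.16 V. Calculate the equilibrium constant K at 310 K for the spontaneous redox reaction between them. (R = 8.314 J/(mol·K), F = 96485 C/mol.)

E°_cell = +0.16 − (-0.44) = 0.60 V, with n = 2 electrons transferred.
At equilibrium E = 0, so the Nernst equation gives ln K = nFE°/RT = (2)(96485)(0.60)/((8.314)(310)) = 44.92.
K = e^44.92 = 3.2 × 10^19.

3.2 × 10^19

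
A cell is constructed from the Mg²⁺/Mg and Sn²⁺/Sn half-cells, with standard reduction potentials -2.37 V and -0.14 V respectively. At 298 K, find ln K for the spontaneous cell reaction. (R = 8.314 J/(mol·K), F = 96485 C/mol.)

E°_cell = -0.14 − (-2.37) = 2.23 V, with n = 2 electrons transferred.
At equilibrium E = 0, so the Nernst equation gives ln K = nFE°/RT = (2)(96485)(2.23)/((8.314)(298)) = 173.69.

ln K = 173.7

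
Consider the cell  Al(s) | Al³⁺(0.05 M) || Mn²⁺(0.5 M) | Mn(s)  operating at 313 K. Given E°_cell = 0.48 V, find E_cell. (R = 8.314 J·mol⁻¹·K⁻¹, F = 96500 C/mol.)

Balancing electrons gives n = 6; the reaction quotient is Q = [Al³⁺]^2/[Mn²⁺]^3 = 0.0200.
E = E° − (RT/nF) ln Q = 0.48 − (8.314×313)/(6×96500) × (-3.912) = 0.480 + 0.018 = 0.498 V.

0.498 V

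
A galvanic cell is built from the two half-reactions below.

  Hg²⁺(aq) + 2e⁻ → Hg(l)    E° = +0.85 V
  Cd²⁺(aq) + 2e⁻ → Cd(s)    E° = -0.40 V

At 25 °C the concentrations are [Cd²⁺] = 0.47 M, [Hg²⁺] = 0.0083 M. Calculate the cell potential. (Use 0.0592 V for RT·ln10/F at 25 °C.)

The Hg²⁺/Hg couple has the higher reduction potential and acts as the cathode, so E°_cell = +0.85 − (-0.40) = 1.25 V.
Balancing electrons gives n = 2; the reaction quotient is Q = [Cd²⁺]/[Hg²⁺] = 56.6.
At 25 °C, E = E° − (0.0592/n) log Q = 1.25 − (0.0592/2)(1.753) = 1.250 − 0.052 = 1.198 V.

1.20 V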